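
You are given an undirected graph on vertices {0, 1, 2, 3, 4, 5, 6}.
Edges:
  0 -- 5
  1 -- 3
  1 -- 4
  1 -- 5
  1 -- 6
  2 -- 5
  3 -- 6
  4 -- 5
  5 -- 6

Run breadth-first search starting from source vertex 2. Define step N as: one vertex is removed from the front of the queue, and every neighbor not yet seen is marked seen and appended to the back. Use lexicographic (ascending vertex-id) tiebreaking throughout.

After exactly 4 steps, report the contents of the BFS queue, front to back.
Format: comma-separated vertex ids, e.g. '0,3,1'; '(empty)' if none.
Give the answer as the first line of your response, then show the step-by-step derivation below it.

4,6,3

step 1: dequeue 2; queue=[5]; order=2
step 2: dequeue 5; queue=[0,1,4,6]; order=2,5
step 3: dequeue 0; queue=[1,4,6]; order=2,5,0
step 4: dequeue 1; queue=[4,6,3]; order=2,5,0,1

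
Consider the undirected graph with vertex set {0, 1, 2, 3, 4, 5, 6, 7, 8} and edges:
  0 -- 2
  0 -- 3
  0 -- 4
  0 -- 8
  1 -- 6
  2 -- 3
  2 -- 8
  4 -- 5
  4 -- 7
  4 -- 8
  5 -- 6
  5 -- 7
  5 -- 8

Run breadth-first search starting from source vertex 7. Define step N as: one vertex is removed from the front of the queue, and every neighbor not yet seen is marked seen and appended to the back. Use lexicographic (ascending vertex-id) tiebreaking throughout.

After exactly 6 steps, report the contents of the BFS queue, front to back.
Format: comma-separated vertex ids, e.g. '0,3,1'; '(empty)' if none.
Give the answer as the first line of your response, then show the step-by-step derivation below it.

2,3,1

step 1: dequeue 7; queue=[4,5]; order=7
step 2: dequeue 4; queue=[5,0,8]; order=7,4
step 3: dequeue 5; queue=[0,8,6]; order=7,4,5
step 4: dequeue 0; queue=[8,6,2,3]; order=7,4,5,0
step 5: dequeue 8; queue=[6,2,3]; order=7,4,5,0,8
step 6: dequeue 6; queue=[2,3,1]; order=7,4,5,0,8,6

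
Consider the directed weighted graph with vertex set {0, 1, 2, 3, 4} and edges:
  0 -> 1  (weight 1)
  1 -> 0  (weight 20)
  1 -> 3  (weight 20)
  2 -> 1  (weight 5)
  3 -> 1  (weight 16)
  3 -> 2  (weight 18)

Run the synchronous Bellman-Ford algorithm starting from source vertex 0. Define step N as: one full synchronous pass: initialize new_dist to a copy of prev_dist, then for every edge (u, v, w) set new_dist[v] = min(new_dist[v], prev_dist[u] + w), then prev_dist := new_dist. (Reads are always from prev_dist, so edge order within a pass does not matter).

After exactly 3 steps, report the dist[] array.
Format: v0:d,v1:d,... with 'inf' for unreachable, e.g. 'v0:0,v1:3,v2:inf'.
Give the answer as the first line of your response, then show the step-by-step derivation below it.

v0:0,v1:1,v2:39,v3:21,v4:inf

step 1: dist = v0:0,v1:1,v2:inf,v3:inf,v4:inf
step 2: dist = v0:0,v1:1,v2:inf,v3:21,v4:inf
step 3: dist = v0:0,v1:1,v2:39,v3:21,v4:inf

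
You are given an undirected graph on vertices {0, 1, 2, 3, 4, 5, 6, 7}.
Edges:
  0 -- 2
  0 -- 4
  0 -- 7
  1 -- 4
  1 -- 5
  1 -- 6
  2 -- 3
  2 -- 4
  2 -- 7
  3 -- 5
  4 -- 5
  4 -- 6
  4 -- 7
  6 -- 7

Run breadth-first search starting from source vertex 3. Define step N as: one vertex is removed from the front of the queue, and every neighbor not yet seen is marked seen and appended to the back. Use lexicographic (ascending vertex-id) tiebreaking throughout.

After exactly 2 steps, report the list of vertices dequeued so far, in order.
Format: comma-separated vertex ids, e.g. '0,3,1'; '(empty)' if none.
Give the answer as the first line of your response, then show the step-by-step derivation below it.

3,2

step 1: dequeue 3; queue=[2,5]; order=3
step 2: dequeue 2; queue=[5,0,4,7]; order=3,2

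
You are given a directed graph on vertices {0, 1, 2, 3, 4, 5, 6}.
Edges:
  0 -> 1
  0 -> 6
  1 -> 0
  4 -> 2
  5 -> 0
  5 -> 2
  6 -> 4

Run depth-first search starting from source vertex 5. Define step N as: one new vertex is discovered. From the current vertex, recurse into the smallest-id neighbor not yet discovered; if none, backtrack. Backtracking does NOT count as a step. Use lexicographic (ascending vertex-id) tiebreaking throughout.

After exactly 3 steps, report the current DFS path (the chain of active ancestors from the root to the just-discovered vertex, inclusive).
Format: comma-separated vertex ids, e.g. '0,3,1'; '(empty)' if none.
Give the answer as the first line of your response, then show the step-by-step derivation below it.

5,0,1

step 1: discover 5; path=5; order=5
step 2: discover 0; path=5>0; order=5,0
step 3: discover 1; path=5>0>1; order=5,0,1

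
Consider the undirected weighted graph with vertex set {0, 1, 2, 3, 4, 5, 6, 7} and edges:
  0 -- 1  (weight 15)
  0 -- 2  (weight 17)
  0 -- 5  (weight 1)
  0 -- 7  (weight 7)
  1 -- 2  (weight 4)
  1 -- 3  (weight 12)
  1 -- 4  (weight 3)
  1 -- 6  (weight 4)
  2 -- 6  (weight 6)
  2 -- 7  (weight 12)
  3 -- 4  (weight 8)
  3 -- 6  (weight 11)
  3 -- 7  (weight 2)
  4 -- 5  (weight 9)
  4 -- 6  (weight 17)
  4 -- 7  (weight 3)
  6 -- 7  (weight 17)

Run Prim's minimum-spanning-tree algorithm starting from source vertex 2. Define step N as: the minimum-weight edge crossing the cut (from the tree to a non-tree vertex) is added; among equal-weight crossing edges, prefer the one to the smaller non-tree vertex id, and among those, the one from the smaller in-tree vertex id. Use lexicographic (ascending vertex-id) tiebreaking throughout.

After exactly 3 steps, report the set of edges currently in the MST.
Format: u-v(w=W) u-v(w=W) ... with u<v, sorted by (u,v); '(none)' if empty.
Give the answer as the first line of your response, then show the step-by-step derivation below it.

1-2(w=4) 1-4(w=3) 4-7(w=3)

step 1: add edge 1-2 (w=4); MST = {1-2(w=4)}
step 2: add edge 1-4 (w=3); MST = {1-2(w=4) 1-4(w=3)}
step 3: add edge 4-7 (w=3); MST = {1-2(w=4) 1-4(w=3) 4-7(w=3)}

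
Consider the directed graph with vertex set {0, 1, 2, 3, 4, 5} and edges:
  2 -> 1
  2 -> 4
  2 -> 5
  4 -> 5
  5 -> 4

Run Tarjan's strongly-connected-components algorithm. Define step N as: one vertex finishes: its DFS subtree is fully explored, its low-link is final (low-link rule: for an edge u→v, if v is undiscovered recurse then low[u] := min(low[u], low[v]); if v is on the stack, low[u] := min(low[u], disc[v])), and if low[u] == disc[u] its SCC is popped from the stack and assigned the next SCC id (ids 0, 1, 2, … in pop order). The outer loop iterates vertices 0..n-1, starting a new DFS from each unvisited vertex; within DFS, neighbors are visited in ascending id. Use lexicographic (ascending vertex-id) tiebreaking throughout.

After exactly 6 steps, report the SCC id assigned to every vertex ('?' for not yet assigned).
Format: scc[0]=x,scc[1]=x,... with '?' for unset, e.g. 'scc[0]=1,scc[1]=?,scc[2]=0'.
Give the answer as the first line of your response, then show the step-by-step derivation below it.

scc[0]=0,scc[1]=1,scc[2]=3,scc[3]=4,scc[4]=2,scc[5]=2

step 1: low=(low[0]=0,low[1]=?,low[2]=?,low[3]=?,low[4]=?,low[5]=?); scc=(scc[0]=0,scc[1]=?,scc[2]=?,scc[3]=?,scc[4]=?,scc[5]=?)
step 2: low=(low[0]=0,low[1]=1,low[2]=?,low[3]=?,low[4]=?,low[5]=?); scc=(scc[0]=0,scc[1]=1,scc[2]=?,scc[3]=?,scc[4]=?,scc[5]=?)
step 3: low=(low[0]=0,low[1]=1,low[2]=2,low[3]=?,low[4]=3,low[5]=3); scc=(scc[0]=0,scc[1]=1,scc[2]=?,scc[3]=?,scc[4]=?,scc[5]=?)
step 4: low=(low[0]=0,low[1]=1,low[2]=2,low[3]=?,low[4]=3,low[5]=3); scc=(scc[0]=0,scc[1]=1,scc[2]=?,scc[3]=?,scc[4]=2,scc[5]=2)
step 5: low=(low[0]=0,low[1]=1,low[2]=2,low[3]=?,low[4]=3,low[5]=3); scc=(scc[0]=0,scc[1]=1,scc[2]=3,scc[3]=?,scc[4]=2,scc[5]=2)
step 6: low=(low[0]=0,low[1]=1,low[2]=2,low[3]=5,low[4]=3,low[5]=3); scc=(scc[0]=0,scc[1]=1,scc[2]=3,scc[3]=4,scc[4]=2,scc[5]=2)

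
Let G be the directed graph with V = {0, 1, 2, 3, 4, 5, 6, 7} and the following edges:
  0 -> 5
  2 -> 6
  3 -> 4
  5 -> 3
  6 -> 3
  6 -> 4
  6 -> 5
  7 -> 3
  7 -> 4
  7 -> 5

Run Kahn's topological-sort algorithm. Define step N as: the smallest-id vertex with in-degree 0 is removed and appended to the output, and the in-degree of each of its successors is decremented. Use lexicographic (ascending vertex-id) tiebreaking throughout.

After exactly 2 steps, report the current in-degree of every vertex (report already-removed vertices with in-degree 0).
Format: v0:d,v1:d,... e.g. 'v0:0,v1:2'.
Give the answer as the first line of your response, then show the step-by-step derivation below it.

v0:0,v1:0,v2:0,v3:3,v4:3,v5:2,v6:1,v7:0

step 1: output 0; order=[0]; indeg=(0,0,0,3,3,2,1,0)
step 2: output 1; order=[0,1]; indeg=(0,0,0,3,3,2,1,0)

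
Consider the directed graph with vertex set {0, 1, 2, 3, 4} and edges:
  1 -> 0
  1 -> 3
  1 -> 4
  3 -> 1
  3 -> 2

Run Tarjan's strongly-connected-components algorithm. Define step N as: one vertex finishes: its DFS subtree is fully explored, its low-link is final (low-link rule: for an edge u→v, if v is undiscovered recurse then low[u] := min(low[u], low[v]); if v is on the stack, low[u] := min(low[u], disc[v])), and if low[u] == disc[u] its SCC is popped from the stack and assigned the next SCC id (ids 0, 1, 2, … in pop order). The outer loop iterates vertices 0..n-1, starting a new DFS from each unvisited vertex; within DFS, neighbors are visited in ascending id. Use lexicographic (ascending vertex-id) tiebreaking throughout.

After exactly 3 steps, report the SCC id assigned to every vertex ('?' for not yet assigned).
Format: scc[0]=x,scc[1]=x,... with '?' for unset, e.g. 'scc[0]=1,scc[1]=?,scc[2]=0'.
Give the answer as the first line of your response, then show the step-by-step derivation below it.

scc[0]=0,scc[1]=?,scc[2]=1,scc[3]=?,scc[4]=?

step 1: low=(low[0]=0,low[1]=?,low[2]=?,low[3]=?,low[4]=?); scc=(scc[0]=0,scc[1]=?,scc[2]=?,scc[3]=?,scc[4]=?)
step 2: low=(low[0]=0,low[1]=1,low[2]=3,low[3]=1,low[4]=?); scc=(scc[0]=0,scc[1]=?,scc[2]=1,scc[3]=?,scc[4]=?)
step 3: low=(low[0]=0,low[1]=1,low[2]=3,low[3]=1,low[4]=?); scc=(scc[0]=0,scc[1]=?,scc[2]=1,scc[3]=?,scc[4]=?)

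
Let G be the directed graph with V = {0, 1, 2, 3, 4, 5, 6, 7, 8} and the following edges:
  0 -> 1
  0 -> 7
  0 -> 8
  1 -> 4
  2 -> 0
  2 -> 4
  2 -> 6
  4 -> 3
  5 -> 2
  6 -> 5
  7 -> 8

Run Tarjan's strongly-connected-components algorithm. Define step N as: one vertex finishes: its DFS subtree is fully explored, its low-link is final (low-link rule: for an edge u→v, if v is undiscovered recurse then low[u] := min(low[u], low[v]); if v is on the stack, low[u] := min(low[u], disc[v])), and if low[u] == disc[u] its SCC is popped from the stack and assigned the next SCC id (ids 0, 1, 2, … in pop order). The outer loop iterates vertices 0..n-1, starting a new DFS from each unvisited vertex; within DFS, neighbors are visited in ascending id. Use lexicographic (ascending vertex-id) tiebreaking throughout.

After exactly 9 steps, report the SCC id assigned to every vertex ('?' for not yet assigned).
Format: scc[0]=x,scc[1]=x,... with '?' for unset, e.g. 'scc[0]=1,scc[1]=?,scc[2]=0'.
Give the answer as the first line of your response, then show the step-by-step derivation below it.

scc[0]=5,scc[1]=2,scc[2]=6,scc[3]=0,scc[4]=1,scc[5]=6,scc[6]=6,scc[7]=4,scc[8]=3

step 1: low=(low[0]=0,low[1]=1,low[2]=?,low[3]=3,low[4]=2,low[5]=?,low[6]=?,low[7]=?,low[8]=?); scc=(scc[0]=?,scc[1]=?,scc[2]=?,scc[3]=0,scc[4]=?,scc[5]=?,scc[6]=?,scc[7]=?,scc[8]=?)
step 2: low=(low[0]=0,low[1]=1,low[2]=?,low[3]=3,low[4]=2,low[5]=?,low[6]=?,low[7]=?,low[8]=?); scc=(scc[0]=?,scc[1]=?,scc[2]=?,scc[3]=0,scc[4]=1,scc[5]=?,scc[6]=?,scc[7]=?,scc[8]=?)
step 3: low=(low[0]=0,low[1]=1,low[2]=?,low[3]=3,low[4]=2,low[5]=?,low[6]=?,low[7]=?,low[8]=?); scc=(scc[0]=?,scc[1]=2,scc[2]=?,scc[3]=0,scc[4]=1,scc[5]=?,scc[6]=?,scc[7]=?,scc[8]=?)
step 4: low=(low[0]=0,low[1]=1,low[2]=?,low[3]=3,low[4]=2,low[5]=?,low[6]=?,low[7]=4,low[8]=5); scc=(scc[0]=?,scc[1]=2,scc[2]=?,scc[3]=0,scc[4]=1,scc[5]=?,scc[6]=?,scc[7]=?,scc[8]=3)
step 5: low=(low[0]=0,low[1]=1,low[2]=?,low[3]=3,low[4]=2,low[5]=?,low[6]=?,low[7]=4,low[8]=5); scc=(scc[0]=?,scc[1]=2,scc[2]=?,scc[3]=0,scc[4]=1,scc[5]=?,scc[6]=?,scc[7]=4,scc[8]=3)
step 6: low=(low[0]=0,low[1]=1,low[2]=?,low[3]=3,low[4]=2,low[5]=?,low[6]=?,low[7]=4,low[8]=5); scc=(scc[0]=5,scc[1]=2,scc[2]=?,scc[3]=0,scc[4]=1,scc[5]=?,scc[6]=?,scc[7]=4,scc[8]=3)
step 7: low=(low[0]=0,low[1]=1,low[2]=6,low[3]=3,low[4]=2,low[5]=6,low[6]=7,low[7]=4,low[8]=5); scc=(scc[0]=5,scc[1]=2,scc[2]=?,scc[3]=0,scc[4]=1,scc[5]=?,scc[6]=?,scc[7]=4,scc[8]=3)
step 8: low=(low[0]=0,low[1]=1,low[2]=6,low[3]=3,low[4]=2,low[5]=6,low[6]=6,low[7]=4,low[8]=5); scc=(scc[0]=5,scc[1]=2,scc[2]=?,scc[3]=0,scc[4]=1,scc[5]=?,scc[6]=?,scc[7]=4,scc[8]=3)
step 9: low=(low[0]=0,low[1]=1,low[2]=6,low[3]=3,low[4]=2,low[5]=6,low[6]=6,low[7]=4,low[8]=5); scc=(scc[0]=5,scc[1]=2,scc[2]=6,scc[3]=0,scc[4]=1,scc[5]=6,scc[6]=6,scc[7]=4,scc[8]=3)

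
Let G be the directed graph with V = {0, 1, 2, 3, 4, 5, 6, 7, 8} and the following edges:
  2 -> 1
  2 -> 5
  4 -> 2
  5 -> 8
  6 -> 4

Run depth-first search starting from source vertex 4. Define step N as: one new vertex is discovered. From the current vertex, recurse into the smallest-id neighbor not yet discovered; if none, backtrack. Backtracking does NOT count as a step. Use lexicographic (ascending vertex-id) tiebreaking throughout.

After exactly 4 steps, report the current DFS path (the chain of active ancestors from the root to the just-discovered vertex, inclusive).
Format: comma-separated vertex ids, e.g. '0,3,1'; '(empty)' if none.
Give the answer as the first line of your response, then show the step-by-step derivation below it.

4,2,5

step 1: discover 4; path=4; order=4
step 2: discover 2; path=4>2; order=4,2
step 3: discover 1; path=4>2>1; order=4,2,1
step 4: discover 5; path=4>2>5; order=4,2,1,5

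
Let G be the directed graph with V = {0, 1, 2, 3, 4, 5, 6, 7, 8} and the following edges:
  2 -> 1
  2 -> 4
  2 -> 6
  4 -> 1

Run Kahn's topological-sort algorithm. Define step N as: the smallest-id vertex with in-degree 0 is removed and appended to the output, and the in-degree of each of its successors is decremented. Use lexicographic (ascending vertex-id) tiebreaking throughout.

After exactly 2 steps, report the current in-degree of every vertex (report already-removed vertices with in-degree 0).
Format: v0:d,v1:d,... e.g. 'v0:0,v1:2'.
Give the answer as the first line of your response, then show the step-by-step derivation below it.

v0:0,v1:1,v2:0,v3:0,v4:0,v5:0,v6:0,v7:0,v8:0

step 1: output 0; order=[0]; indeg=(0,2,0,0,1,0,1,0,0)
step 2: output 2; order=[0,2]; indeg=(0,1,0,0,0,0,0,0,0)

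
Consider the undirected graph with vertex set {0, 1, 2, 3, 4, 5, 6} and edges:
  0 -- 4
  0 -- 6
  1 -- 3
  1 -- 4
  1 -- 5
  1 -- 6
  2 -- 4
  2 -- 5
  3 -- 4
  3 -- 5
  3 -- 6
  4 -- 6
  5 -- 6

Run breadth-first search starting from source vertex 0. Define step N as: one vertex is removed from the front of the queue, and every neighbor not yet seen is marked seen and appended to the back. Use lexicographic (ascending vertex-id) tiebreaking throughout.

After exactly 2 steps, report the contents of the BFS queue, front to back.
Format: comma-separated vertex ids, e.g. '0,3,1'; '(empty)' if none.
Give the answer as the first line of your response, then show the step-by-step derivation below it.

6,1,2,3

step 1: dequeue 0; queue=[4,6]; order=0
step 2: dequeue 4; queue=[6,1,2,3]; order=0,4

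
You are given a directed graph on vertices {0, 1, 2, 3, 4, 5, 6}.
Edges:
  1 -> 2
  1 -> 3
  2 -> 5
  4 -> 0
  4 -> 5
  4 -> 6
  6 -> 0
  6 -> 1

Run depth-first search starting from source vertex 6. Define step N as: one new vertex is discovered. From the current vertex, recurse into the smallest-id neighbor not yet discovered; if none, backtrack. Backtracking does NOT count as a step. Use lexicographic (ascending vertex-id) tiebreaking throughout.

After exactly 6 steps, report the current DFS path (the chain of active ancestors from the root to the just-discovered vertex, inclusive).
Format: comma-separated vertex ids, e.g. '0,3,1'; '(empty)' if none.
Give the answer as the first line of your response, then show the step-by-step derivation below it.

6,1,3

step 1: discover 6; path=6; order=6
step 2: discover 0; path=6>0; order=6,0
step 3: discover 1; path=6>1; order=6,0,1
step 4: discover 2; path=6>1>2; order=6,0,1,2
step 5: discover 5; path=6>1>2>5; order=6,0,1,2,5
step 6: discover 3; path=6>1>3; order=6,0,1,2,5,3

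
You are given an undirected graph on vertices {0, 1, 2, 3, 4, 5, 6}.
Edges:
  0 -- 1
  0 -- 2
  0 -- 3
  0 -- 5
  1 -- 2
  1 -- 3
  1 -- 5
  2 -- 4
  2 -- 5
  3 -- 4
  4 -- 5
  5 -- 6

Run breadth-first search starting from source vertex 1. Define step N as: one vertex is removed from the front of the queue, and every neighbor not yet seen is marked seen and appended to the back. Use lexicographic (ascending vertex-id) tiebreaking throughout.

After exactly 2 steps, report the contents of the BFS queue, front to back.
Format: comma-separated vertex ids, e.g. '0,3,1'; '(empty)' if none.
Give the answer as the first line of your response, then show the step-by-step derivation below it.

2,3,5

step 1: dequeue 1; queue=[0,2,3,5]; order=1
step 2: dequeue 0; queue=[2,3,5]; order=1,0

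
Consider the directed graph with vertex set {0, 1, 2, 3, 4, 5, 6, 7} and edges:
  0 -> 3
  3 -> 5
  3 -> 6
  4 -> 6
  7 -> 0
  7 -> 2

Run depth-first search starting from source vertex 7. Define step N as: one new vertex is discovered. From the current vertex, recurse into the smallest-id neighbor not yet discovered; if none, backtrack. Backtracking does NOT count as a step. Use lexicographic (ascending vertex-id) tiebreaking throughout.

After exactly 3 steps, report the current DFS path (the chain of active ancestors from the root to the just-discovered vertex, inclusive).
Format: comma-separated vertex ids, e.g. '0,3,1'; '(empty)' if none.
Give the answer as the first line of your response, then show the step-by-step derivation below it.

7,0,3

step 1: discover 7; path=7; order=7
step 2: discover 0; path=7>0; order=7,0
step 3: discover 3; path=7>0>3; order=7,0,3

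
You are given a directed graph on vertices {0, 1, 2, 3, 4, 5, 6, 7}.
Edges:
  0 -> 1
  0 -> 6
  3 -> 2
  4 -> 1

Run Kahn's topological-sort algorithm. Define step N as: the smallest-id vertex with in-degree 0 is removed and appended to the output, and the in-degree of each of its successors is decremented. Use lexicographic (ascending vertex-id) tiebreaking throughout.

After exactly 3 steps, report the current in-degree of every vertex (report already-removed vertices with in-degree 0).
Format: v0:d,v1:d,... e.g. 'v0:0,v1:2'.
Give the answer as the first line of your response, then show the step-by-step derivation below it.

v0:0,v1:1,v2:0,v3:0,v4:0,v5:0,v6:0,v7:0

step 1: output 0; order=[0]; indeg=(0,1,1,0,0,0,0,0)
step 2: output 3; order=[0,3]; indeg=(0,1,0,0,0,0,0,0)
step 3: output 2; order=[0,3,2]; indeg=(0,1,0,0,0,0,0,0)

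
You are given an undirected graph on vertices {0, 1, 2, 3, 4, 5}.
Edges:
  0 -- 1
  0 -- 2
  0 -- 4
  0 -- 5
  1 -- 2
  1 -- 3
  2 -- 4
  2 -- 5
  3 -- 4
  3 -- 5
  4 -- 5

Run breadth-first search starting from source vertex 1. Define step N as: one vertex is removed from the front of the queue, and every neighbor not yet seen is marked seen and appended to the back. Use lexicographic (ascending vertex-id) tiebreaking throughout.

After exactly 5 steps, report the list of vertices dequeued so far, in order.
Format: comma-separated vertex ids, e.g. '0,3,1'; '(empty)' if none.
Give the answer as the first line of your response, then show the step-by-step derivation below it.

1,0,2,3,4

step 1: dequeue 1; queue=[0,2,3]; order=1
step 2: dequeue 0; queue=[2,3,4,5]; order=1,0
step 3: dequeue 2; queue=[3,4,5]; order=1,0,2
step 4: dequeue 3; queue=[4,5]; order=1,0,2,3
step 5: dequeue 4; queue=[5]; order=1,0,2,3,4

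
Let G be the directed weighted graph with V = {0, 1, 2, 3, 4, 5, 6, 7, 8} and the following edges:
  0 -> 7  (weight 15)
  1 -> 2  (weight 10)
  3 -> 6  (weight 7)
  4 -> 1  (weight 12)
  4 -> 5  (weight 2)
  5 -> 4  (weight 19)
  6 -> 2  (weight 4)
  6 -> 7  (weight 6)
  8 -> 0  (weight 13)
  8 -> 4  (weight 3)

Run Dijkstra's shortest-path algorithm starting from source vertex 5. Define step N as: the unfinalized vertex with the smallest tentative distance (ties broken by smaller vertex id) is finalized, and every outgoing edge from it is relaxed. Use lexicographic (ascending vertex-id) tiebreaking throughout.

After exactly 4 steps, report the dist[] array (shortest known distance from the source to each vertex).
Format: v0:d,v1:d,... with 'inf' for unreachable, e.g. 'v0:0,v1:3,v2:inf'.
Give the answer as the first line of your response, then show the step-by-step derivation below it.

v0:inf,v1:31,v2:41,v3:inf,v4:19,v5:0,v6:inf,v7:inf,v8:inf

step 1: dist = v0:inf,v1:inf,v2:inf,v3:inf,v4:19,v5:0,v6:inf,v7:inf,v8:inf
step 2: dist = v0:inf,v1:31,v2:inf,v3:inf,v4:19,v5:0,v6:inf,v7:inf,v8:inf
step 3: dist = v0:inf,v1:31,v2:41,v3:inf,v4:19,v5:0,v6:inf,v7:inf,v8:inf
step 4: dist = v0:inf,v1:31,v2:41,v3:inf,v4:19,v5:0,v6:inf,v7:inf,v8:inf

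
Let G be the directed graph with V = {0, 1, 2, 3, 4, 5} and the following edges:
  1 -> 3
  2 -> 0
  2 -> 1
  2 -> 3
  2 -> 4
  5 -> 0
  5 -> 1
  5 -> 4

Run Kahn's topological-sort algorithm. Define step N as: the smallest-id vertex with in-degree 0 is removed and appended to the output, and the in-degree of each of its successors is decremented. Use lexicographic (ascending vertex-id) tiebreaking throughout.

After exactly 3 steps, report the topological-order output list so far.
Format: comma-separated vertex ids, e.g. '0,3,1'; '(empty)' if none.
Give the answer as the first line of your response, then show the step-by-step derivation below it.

2,5,0

step 1: output 2; order=[2]; indeg=(1,1,0,1,1,0)
step 2: output 5; order=[2,5]; indeg=(0,0,0,1,0,0)
step 3: output 0; order=[2,5,0]; indeg=(0,0,0,1,0,0)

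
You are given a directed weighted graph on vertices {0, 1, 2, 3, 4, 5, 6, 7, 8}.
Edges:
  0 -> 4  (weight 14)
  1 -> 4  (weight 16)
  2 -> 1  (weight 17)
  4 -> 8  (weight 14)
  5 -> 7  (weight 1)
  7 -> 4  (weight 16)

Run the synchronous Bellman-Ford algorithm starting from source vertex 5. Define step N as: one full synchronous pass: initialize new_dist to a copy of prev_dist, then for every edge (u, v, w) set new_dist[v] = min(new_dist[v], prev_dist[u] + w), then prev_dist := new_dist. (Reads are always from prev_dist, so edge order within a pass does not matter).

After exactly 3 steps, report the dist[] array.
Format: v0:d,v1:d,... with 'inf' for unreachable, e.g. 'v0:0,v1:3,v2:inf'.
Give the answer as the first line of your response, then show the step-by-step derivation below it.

v0:inf,v1:inf,v2:inf,v3:inf,v4:17,v5:0,v6:inf,v7:1,v8:31

step 1: dist = v0:inf,v1:inf,v2:inf,v3:inf,v4:inf,v5:0,v6:inf,v7:1,v8:inf
step 2: dist = v0:inf,v1:inf,v2:inf,v3:inf,v4:17,v5:0,v6:inf,v7:1,v8:inf
step 3: dist = v0:inf,v1:inf,v2:inf,v3:inf,v4:17,v5:0,v6:inf,v7:1,v8:31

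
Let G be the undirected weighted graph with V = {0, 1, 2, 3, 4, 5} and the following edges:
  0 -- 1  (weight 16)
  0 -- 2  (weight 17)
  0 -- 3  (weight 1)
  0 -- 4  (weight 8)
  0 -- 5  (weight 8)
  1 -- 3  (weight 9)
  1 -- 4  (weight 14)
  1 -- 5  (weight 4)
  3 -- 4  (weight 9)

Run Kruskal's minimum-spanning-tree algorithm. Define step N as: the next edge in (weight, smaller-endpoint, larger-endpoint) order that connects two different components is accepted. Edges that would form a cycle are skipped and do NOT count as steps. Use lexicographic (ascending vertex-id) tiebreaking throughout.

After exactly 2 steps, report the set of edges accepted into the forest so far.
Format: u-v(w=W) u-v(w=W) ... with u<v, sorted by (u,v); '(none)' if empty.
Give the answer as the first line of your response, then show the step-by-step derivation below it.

0-3(w=1) 1-5(w=4)

step 1: add edge 0-3 (w=1); MST = {0-3(w=1)}
step 2: add edge 1-5 (w=4); MST = {0-3(w=1) 1-5(w=4)}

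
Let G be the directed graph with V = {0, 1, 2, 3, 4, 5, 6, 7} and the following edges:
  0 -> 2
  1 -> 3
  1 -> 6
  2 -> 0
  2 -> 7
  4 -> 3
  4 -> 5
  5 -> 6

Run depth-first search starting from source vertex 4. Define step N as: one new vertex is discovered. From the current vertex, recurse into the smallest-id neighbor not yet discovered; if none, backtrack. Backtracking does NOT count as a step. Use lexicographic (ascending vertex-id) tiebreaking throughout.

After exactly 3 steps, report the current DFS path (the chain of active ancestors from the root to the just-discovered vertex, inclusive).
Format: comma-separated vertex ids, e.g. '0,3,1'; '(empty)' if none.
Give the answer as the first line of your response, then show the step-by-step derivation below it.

4,5

step 1: discover 4; path=4; order=4
step 2: discover 3; path=4>3; order=4,3
step 3: discover 5; path=4>5; order=4,3,5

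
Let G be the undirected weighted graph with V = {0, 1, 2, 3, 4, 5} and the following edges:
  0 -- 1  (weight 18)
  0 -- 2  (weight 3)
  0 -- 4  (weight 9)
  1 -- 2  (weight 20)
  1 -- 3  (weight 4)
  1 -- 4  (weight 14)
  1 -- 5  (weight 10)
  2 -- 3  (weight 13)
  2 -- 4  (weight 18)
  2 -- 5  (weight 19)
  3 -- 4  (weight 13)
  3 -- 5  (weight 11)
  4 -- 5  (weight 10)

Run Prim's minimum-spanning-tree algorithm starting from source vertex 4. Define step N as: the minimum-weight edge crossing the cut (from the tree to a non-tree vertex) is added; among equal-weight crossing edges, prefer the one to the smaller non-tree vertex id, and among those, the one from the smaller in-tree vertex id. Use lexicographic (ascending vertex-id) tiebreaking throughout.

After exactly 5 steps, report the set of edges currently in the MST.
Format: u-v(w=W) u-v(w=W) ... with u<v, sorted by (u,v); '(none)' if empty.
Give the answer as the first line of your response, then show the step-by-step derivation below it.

0-2(w=3) 0-4(w=9) 1-3(w=4) 1-5(w=10) 4-5(w=10)

step 1: add edge 0-4 (w=9); MST = {0-4(w=9)}
step 2: add edge 0-2 (w=3); MST = {0-2(w=3) 0-4(w=9)}
step 3: add edge 4-5 (w=10); MST = {0-2(w=3) 0-4(w=9) 4-5(w=10)}
step 4: add edge 1-5 (w=10); MST = {0-2(w=3) 0-4(w=9) 1-5(w=10) 4-5(w=10)}
step 5: add edge 1-3 (w=4); MST = {0-2(w=3) 0-4(w=9) 1-3(w=4) 1-5(w=10) 4-5(w=10)}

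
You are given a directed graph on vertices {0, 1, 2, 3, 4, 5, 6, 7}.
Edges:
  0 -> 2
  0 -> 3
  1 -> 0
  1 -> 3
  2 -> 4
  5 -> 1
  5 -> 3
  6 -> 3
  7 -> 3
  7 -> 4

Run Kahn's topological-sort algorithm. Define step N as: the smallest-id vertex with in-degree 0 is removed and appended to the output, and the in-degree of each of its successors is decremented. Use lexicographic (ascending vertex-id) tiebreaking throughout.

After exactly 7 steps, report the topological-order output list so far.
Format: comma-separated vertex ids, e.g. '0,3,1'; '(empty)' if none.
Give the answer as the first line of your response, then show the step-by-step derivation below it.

5,1,0,2,6,7,3

step 1: output 5; order=[5]; indeg=(1,0,1,4,2,0,0,0)
step 2: output 1; order=[5,1]; indeg=(0,0,1,3,2,0,0,0)
step 3: output 0; order=[5,1,0]; indeg=(0,0,0,2,2,0,0,0)
step 4: output 2; order=[5,1,0,2]; indeg=(0,0,0,2,1,0,0,0)
step 5: output 6; order=[5,1,0,2,6]; indeg=(0,0,0,1,1,0,0,0)
step 6: output 7; order=[5,1,0,2,6,7]; indeg=(0,0,0,0,0,0,0,0)
step 7: output 3; order=[5,1,0,2,6,7,3]; indeg=(0,0,0,0,0,0,0,0)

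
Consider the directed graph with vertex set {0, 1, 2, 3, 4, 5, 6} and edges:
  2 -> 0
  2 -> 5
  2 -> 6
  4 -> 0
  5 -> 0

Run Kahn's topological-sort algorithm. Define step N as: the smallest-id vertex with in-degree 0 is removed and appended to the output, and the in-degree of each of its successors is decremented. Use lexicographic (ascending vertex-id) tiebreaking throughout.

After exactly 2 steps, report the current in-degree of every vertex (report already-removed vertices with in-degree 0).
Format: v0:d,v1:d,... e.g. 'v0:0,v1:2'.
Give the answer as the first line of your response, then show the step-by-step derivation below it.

v0:2,v1:0,v2:0,v3:0,v4:0,v5:0,v6:0

step 1: output 1; order=[1]; indeg=(3,0,0,0,0,1,1)
step 2: output 2; order=[1,2]; indeg=(2,0,0,0,0,0,0)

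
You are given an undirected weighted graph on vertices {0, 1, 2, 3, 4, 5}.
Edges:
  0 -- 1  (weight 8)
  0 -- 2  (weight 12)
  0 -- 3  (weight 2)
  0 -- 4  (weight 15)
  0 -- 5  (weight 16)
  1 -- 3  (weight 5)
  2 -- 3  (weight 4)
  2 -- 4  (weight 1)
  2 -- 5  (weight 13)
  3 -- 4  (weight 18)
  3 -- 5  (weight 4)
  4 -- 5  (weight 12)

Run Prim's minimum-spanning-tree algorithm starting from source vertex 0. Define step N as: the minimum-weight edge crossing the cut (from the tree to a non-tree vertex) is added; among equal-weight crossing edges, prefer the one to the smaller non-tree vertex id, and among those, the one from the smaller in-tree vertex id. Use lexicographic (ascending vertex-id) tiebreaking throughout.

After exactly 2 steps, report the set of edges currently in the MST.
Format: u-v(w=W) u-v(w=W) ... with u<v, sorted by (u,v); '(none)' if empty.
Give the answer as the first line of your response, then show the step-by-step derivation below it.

0-3(w=2) 2-3(w=4)

step 1: add edge 0-3 (w=2); MST = {0-3(w=2)}
step 2: add edge 2-3 (w=4); MST = {0-3(w=2) 2-3(w=4)}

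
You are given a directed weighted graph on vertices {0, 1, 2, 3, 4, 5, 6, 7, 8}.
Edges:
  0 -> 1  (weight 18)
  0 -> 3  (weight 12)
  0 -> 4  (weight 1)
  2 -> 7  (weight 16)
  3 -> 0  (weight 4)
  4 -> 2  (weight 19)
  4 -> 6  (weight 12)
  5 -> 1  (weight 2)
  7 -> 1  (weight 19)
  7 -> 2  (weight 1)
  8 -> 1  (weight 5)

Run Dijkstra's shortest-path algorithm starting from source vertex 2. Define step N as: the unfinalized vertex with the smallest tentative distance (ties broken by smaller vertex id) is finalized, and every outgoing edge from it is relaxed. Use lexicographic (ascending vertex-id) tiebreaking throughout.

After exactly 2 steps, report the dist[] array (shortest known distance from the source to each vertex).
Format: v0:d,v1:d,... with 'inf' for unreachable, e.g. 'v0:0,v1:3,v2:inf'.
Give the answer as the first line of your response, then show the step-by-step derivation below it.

v0:inf,v1:35,v2:0,v3:inf,v4:inf,v5:inf,v6:inf,v7:16,v8:inf

step 1: dist = v0:inf,v1:inf,v2:0,v3:inf,v4:inf,v5:inf,v6:inf,v7:16,v8:inf
step 2: dist = v0:inf,v1:35,v2:0,v3:inf,v4:inf,v5:inf,v6:inf,v7:16,v8:inf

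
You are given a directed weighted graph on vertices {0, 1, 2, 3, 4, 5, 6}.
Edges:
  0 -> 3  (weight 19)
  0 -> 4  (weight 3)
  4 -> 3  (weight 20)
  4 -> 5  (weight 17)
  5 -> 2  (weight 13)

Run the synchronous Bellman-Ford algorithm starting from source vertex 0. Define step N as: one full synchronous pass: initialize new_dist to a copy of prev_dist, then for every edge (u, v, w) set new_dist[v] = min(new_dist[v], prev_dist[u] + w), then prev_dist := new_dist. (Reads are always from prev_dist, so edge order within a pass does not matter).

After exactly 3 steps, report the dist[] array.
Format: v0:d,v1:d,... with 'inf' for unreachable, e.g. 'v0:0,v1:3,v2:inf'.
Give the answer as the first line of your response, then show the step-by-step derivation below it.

v0:0,v1:inf,v2:33,v3:19,v4:3,v5:20,v6:inf

step 1: dist = v0:0,v1:inf,v2:inf,v3:19,v4:3,v5:inf,v6:inf
step 2: dist = v0:0,v1:inf,v2:inf,v3:19,v4:3,v5:20,v6:inf
step 3: dist = v0:0,v1:inf,v2:33,v3:19,v4:3,v5:20,v6:inf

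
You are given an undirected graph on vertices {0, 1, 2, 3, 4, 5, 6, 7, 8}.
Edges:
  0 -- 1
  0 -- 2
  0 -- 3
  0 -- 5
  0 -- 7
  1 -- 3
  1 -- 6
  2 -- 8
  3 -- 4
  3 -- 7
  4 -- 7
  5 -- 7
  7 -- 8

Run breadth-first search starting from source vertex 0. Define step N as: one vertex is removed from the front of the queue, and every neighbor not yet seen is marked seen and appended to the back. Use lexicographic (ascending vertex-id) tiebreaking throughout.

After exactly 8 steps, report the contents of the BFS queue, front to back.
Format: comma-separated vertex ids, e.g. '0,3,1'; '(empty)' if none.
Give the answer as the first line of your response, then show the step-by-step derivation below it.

4

step 1: dequeue 0; queue=[1,2,3,5,7]; order=0
step 2: dequeue 1; queue=[2,3,5,7,6]; order=0,1
step 3: dequeue 2; queue=[3,5,7,6,8]; order=0,1,2
step 4: dequeue 3; queue=[5,7,6,8,4]; order=0,1,2,3
step 5: dequeue 5; queue=[7,6,8,4]; order=0,1,2,3,5
step 6: dequeue 7; queue=[6,8,4]; order=0,1,2,3,5,7
step 7: dequeue 6; queue=[8,4]; order=0,1,2,3,5,7,6
step 8: dequeue 8; queue=[4]; order=0,1,2,3,5,7,6,8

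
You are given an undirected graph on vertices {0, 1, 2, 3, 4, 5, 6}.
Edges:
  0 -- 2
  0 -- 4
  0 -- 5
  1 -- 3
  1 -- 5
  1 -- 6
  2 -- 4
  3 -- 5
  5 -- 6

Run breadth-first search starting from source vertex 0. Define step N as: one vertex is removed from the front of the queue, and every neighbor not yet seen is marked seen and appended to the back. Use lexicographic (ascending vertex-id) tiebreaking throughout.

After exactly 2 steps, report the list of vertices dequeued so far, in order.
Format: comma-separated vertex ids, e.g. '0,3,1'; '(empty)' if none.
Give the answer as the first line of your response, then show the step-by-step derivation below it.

0,2

step 1: dequeue 0; queue=[2,4,5]; order=0
step 2: dequeue 2; queue=[4,5]; order=0,2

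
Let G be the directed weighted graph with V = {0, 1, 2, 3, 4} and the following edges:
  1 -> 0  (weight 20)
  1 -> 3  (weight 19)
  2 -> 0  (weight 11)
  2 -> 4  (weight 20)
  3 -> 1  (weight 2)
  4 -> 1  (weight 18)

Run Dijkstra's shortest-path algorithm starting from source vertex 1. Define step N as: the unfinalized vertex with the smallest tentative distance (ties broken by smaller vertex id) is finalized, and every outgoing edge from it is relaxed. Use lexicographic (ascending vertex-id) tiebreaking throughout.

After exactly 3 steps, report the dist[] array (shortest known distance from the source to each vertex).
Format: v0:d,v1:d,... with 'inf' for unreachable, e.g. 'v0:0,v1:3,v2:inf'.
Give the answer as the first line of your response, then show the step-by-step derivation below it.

v0:20,v1:0,v2:inf,v3:19,v4:inf

step 1: dist = v0:20,v1:0,v2:inf,v3:19,v4:inf
step 2: dist = v0:20,v1:0,v2:inf,v3:19,v4:inf
step 3: dist = v0:20,v1:0,v2:inf,v3:19,v4:inf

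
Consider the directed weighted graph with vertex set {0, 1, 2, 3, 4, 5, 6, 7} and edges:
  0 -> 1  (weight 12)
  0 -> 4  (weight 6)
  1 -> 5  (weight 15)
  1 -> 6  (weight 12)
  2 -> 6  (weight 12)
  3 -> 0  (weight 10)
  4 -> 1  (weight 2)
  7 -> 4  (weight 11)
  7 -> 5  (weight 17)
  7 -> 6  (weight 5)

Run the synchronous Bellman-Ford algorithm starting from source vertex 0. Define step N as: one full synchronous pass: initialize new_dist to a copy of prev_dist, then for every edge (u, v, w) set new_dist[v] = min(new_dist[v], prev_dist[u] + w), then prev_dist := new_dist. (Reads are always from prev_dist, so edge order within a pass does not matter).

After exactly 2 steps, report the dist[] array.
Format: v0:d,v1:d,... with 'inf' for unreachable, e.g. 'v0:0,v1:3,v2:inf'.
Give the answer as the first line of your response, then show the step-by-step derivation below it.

v0:0,v1:8,v2:inf,v3:inf,v4:6,v5:27,v6:24,v7:inf

step 1: dist = v0:0,v1:12,v2:inf,v3:inf,v4:6,v5:inf,v6:inf,v7:inf
step 2: dist = v0:0,v1:8,v2:inf,v3:inf,v4:6,v5:27,v6:24,v7:inf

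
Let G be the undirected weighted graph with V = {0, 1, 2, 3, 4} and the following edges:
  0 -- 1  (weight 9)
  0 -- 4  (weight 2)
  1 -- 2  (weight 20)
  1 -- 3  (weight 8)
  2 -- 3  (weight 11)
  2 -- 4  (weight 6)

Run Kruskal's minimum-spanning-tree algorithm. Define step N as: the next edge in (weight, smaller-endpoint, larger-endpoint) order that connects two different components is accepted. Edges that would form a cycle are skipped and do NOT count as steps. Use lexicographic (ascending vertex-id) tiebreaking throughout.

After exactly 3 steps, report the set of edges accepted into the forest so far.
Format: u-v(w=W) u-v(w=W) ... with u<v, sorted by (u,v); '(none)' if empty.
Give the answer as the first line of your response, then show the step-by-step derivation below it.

0-4(w=2) 1-3(w=8) 2-4(w=6)

step 1: add edge 0-4 (w=2); MST = {0-4(w=2)}
step 2: add edge 2-4 (w=6); MST = {0-4(w=2) 2-4(w=6)}
step 3: add edge 1-3 (w=8); MST = {0-4(w=2) 1-3(w=8) 2-4(w=6)}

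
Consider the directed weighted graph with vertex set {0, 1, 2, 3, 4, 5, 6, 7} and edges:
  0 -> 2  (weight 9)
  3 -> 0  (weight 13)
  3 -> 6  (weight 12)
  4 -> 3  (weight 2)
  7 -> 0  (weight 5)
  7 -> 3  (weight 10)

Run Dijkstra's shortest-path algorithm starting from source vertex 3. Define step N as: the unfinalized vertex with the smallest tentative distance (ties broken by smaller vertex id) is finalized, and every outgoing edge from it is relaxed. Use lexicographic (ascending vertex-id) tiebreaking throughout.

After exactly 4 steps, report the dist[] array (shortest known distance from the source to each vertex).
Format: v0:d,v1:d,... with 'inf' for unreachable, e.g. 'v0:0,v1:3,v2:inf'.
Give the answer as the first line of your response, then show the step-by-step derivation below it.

v0:13,v1:inf,v2:22,v3:0,v4:inf,v5:inf,v6:12,v7:inf

step 1: dist = v0:13,v1:inf,v2:inf,v3:0,v4:inf,v5:inf,v6:12,v7:inf
step 2: dist = v0:13,v1:inf,v2:inf,v3:0,v4:inf,v5:inf,v6:12,v7:inf
step 3: dist = v0:13,v1:inf,v2:22,v3:0,v4:inf,v5:inf,v6:12,v7:inf
step 4: dist = v0:13,v1:inf,v2:22,v3:0,v4:inf,v5:inf,v6:12,v7:inf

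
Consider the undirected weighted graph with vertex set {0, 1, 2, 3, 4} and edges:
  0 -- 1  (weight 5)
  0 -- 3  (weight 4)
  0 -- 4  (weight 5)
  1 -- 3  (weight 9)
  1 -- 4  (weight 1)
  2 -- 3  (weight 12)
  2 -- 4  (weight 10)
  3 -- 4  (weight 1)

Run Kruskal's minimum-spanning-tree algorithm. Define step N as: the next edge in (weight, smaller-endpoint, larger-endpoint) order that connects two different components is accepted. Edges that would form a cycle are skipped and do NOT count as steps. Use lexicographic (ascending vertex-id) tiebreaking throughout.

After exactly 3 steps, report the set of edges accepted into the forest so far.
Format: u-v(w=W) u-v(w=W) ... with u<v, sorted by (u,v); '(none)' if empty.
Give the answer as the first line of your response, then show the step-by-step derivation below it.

0-3(w=4) 1-4(w=1) 3-4(w=1)

step 1: add edge 1-4 (w=1); MST = {1-4(w=1)}
step 2: add edge 3-4 (w=1); MST = {1-4(w=1) 3-4(w=1)}
step 3: add edge 0-3 (w=4); MST = {0-3(w=4) 1-4(w=1) 3-4(w=1)}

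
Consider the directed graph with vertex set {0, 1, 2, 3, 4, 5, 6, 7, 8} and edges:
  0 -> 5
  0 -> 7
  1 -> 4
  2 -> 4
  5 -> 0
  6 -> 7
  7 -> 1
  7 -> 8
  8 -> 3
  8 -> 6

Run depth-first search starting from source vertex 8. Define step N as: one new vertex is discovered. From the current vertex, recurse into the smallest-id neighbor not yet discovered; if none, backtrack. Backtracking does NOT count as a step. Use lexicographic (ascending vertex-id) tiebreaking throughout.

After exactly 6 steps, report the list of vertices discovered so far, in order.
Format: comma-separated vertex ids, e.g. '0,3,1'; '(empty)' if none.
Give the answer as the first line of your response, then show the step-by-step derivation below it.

8,3,6,7,1,4

step 1: discover 8; path=8; order=8
step 2: discover 3; path=8>3; order=8,3
step 3: discover 6; path=8>6; order=8,3,6
step 4: discover 7; path=8>6>7; order=8,3,6,7
step 5: discover 1; path=8>6>7>1; order=8,3,6,7,1
step 6: discover 4; path=8>6>7>1>4; order=8,3,6,7,1,4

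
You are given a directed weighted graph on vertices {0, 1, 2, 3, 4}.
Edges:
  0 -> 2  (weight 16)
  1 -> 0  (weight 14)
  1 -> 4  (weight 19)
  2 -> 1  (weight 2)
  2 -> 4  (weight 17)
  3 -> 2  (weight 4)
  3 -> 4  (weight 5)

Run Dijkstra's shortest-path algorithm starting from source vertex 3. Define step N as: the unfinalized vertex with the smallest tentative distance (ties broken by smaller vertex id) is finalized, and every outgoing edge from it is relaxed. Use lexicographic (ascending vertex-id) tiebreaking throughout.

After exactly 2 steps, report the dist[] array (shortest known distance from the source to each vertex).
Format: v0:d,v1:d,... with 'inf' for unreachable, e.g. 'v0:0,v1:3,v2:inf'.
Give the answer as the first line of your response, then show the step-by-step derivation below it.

v0:inf,v1:6,v2:4,v3:0,v4:5

step 1: dist = v0:inf,v1:inf,v2:4,v3:0,v4:5
step 2: dist = v0:inf,v1:6,v2:4,v3:0,v4:5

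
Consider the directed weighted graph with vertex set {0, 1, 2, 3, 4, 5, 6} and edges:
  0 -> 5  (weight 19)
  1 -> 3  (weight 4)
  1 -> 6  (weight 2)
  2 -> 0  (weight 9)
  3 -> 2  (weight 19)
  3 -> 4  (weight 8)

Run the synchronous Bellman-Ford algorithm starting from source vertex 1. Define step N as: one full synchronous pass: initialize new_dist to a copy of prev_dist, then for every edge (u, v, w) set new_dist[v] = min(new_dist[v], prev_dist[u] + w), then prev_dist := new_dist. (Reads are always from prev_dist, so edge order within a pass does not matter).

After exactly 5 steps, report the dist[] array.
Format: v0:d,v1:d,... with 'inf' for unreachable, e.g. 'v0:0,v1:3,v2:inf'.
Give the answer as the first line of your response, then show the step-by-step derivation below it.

v0:32,v1:0,v2:23,v3:4,v4:12,v5:51,v6:2

step 1: dist = v0:inf,v1:0,v2:inf,v3:4,v4:inf,v5:inf,v6:2
step 2: dist = v0:inf,v1:0,v2:23,v3:4,v4:12,v5:inf,v6:2
step 3: dist = v0:32,v1:0,v2:23,v3:4,v4:12,v5:inf,v6:2
step 4: dist = v0:32,v1:0,v2:23,v3:4,v4:12,v5:51,v6:2
step 5: dist = v0:32,v1:0,v2:23,v3:4,v4:12,v5:51,v6:2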